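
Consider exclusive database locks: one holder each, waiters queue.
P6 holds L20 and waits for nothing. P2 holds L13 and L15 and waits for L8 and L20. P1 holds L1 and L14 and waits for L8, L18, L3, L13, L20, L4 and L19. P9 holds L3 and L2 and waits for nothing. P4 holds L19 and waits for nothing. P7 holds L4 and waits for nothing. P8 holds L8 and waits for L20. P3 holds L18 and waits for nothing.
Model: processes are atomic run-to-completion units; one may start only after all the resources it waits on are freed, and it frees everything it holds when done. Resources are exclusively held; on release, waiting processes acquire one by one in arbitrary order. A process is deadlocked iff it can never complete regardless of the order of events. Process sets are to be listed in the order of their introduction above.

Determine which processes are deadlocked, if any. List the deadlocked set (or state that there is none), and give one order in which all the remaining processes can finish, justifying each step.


The deadlocked set is empty.
Key observation: the wait relation is loop-free; peeling off processes with no waits unwinds the whole state.
One completion order for the rest: P6, P8, P7, P3, P9, P2, P4, P1.
Step-by-step check:
  run P6 (it waits on nothing); releases L20
  P8: everything it awaited (L20) is free; runs, freeing L8
  run P7 (it waits on nothing); releases L4
  run P3 (it waits on nothing); releases L18
  run P9 (it waits on nothing); releases L3 and L2
  P2: everything it awaited (L8 and L20) is free; runs, freeing L13 and L15
  run P4 (it waits on nothing); releases L19
  P1: everything it awaited (L8, L18, L3, L13, L20, L4 and L19) is free; runs, freeing L1 and L14


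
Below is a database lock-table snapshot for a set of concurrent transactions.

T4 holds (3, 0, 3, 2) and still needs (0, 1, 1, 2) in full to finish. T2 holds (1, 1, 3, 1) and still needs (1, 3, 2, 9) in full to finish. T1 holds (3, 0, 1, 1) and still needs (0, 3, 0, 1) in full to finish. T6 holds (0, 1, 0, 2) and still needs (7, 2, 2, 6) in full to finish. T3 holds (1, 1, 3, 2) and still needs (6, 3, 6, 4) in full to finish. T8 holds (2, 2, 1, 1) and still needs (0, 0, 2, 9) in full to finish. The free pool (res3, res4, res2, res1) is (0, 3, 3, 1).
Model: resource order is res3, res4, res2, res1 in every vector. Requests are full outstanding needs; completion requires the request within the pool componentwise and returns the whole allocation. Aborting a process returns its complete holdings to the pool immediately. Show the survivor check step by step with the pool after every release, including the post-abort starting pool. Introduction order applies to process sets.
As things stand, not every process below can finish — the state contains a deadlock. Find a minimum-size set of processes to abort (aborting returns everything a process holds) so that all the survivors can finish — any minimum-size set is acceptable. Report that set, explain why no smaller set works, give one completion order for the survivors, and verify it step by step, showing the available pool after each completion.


Abort T2.
Key observation: the returned (1, 1, 3, 1) from T2 is what brings T8 — unrunnable before, under any order — into play at step 5.
Why nothing smaller works: aborting no one leaves the state deadlocked as given.
Survivors finish in the order: T4, T1, T3, T6, T8. Verifying each step (pool after the aborts first):
  pool = (1, 4, 6, 2)
  T4: need (0, 1, 1, 2) fits (1, 4, 6, 2); releases (3, 0, 3, 2), pool now (4, 4, 9, 4)
  T1: need (0, 3, 0, 1) fits (4, 4, 9, 4); releases (3, 0, 1, 1), pool now (7, 4, 10, 5)
  T3: need (6, 3, 6, 4) fits (7, 4, 10, 5); releases (1, 1, 3, 2), pool now (8, 5, 13, 7)
  T6: need (7, 2, 2, 6) fits (8, 5, 13, 7); releases (0, 1, 0, 2), pool now (8, 6, 13, 9)
  T8: need (0, 0, 2, 9) fits (8, 6, 13, 9); releases (2, 2, 1, 1), pool now (10, 8, 14, 10)


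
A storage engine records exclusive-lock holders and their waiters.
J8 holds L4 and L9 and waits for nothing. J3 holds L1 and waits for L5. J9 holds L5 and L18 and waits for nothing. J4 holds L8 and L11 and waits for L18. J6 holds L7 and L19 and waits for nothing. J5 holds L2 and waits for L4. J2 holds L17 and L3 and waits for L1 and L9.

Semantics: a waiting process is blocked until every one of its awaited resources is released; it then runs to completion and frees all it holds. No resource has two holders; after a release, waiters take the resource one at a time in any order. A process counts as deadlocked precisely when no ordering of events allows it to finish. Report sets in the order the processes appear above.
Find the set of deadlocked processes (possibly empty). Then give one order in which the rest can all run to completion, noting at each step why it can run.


The deadlocked set is empty.
Key observation: although several processes wait, no cycle exists — each chain bottoms out at a free runner.
One completion order for the rest: J9, J3, J8, J4, J2, J6, J5.
Verifying each step:
  run J9 (it waits on nothing); releases L5 and L18
  J3: everything it awaited (L5) is free; runs, freeing L1
  run J8 (it waits on nothing); releases L4 and L9
  J4: everything it awaited (L18) is free; runs, freeing L8 and L11
  J2: everything it awaited (L1 and L9) is free; runs, freeing L17 and L3
  run J6 (it waits on nothing); releases L7 and L19
  J5: everything it awaited (L4) is free; runs, freeing L2


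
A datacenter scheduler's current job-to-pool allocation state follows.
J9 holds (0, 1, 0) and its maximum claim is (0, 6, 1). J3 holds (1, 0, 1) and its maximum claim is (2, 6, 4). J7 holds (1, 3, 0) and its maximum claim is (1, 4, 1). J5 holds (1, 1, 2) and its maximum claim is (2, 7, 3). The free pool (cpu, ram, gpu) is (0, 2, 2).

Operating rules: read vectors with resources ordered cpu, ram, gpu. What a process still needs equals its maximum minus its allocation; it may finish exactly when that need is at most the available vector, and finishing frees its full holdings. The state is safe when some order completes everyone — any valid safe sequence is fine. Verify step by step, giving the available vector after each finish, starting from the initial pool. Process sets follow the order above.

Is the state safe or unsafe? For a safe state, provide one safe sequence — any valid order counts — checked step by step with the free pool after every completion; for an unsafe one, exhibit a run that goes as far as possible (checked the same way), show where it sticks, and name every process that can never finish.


SAFE. One safe sequence: J7, J9, J5, J3.
Key observation: the order's first zero-slack moment is J9 ((0, 5, 1) needed, (1, 5, 2) free — a requested resource with nothing to spare).
Step-by-step check:
  pool = (0, 2, 2)
  J7: need (0, 1, 1) fits (0, 2, 2); releases (1, 3, 0), pool now (1, 5, 2)
  J9: need (0, 5, 1) fits (1, 5, 2); releases (0, 1, 0), pool now (1, 6, 2)
  J5: need (1, 6, 1) fits (1, 6, 2); releases (1, 1, 2), pool now (2, 7, 4)
  J3: need (1, 6, 3) fits (2, 7, 4); releases (1, 0, 1), pool now (3, 7, 5)


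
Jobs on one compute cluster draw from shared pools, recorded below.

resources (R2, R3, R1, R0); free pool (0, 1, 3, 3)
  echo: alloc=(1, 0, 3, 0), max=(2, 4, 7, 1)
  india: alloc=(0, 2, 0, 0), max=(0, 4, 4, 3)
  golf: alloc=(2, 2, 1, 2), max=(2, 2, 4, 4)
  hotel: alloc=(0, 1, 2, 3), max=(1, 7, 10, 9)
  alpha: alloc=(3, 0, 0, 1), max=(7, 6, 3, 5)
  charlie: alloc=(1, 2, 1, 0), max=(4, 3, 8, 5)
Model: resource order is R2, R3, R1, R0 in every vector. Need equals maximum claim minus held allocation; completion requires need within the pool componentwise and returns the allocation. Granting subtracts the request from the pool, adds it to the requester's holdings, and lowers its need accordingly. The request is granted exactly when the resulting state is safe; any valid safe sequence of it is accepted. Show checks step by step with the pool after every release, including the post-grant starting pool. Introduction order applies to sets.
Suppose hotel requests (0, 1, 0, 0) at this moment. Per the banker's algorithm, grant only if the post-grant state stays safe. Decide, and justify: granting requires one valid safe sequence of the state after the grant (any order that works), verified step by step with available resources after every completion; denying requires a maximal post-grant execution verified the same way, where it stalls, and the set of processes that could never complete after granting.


GRANT: granting preserves safety; a valid post-grant sequence is golf, india, echo, charlie, alpha, hotel.
Key observation: after the grant the pool drops to (0, 0, 3, 3), which still lets golf finish first and unwind the rest.
Check on the post-grant state, step by step:
  pool = (0, 0, 3, 3)
  golf needs (0, 0, 3, 2) <= (0, 0, 3, 3) -> finishes; pool += (2, 2, 1, 2) = (2, 2, 4, 5)
  india needs (0, 2, 4, 3) <= (2, 2, 4, 5) -> finishes; pool += (0, 2, 0, 0) = (2, 4, 4, 5)
  echo needs (1, 4, 4, 1) <= (2, 4, 4, 5) -> finishes; pool += (1, 0, 3, 0) = (3, 4, 7, 5)
  charlie needs (3, 1, 7, 5) <= (3, 4, 7, 5) -> finishes; pool += (1, 2, 1, 0) = (4, 6, 8, 5)
  alpha needs (4, 6, 3, 4) <= (4, 6, 8, 5) -> finishes; pool += (3, 0, 0, 1) = (7, 6, 8, 6)
  hotel needs (1, 5, 8, 6) <= (7, 6, 8, 6) -> finishes; pool += (0, 2, 2, 3) = (7, 8, 10, 9)


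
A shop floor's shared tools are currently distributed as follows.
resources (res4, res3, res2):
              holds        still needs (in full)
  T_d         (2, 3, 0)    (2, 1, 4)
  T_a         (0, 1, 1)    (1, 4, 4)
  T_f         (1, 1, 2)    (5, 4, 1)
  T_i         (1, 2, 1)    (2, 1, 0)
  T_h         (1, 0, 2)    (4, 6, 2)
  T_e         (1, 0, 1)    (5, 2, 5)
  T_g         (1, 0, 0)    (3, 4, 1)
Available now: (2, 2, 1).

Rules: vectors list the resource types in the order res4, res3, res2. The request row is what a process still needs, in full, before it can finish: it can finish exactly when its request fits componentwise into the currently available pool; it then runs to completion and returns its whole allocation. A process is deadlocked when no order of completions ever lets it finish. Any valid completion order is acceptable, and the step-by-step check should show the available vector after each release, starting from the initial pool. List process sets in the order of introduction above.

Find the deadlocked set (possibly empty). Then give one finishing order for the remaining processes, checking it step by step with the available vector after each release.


Deadlocked set: T_d, T_a, T_f, T_h and T_e.
Key observation: after T_i, T_g the pool peaks at (4, 4, 2), and each blocked process is short somewhere: T_d on res2; T_a on res2; T_f on res4; T_h on res3; T_e on res4, res2.
The rest can finish in the order T_i, T_g. Verifying each step:
  pool = (2, 2, 1)
  T_i: need (2, 1, 0) fits (2, 2, 1); releases (1, 2, 1), pool now (3, 4, 2)
  T_g: need (3, 4, 1) fits (3, 4, 2); releases (1, 0, 0), pool now (4, 4, 2)
None of the blocked processes ever fits:
  blocked: T_d wants (2, 1, 4), pool (4, 4, 2) — not enough res2
  blocked: T_a wants (1, 4, 4), pool (4, 4, 2) — not enough res2
  blocked: T_f wants (5, 4, 1), pool (4, 4, 2) — not enough res4
  blocked: T_h wants (4, 6, 2), pool (4, 4, 2) — not enough res3
  blocked: T_e wants (5, 2, 5), pool (4, 4, 2) — not enough res4 and res2


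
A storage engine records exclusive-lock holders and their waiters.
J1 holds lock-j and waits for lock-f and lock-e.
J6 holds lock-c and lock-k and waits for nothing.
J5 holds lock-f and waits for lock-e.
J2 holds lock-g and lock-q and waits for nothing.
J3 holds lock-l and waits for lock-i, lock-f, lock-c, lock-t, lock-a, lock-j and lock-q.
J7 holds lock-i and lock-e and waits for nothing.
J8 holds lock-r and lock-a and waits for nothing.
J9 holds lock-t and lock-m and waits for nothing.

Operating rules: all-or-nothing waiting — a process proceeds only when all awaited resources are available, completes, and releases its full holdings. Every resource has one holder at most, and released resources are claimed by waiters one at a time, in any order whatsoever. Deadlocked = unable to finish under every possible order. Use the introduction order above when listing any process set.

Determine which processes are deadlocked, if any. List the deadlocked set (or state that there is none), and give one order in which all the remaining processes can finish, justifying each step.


No process is deadlocked.
Key observation: every chain of waits terminates; starting from the processes that wait on nothing, all the rest unlock in turn.
The rest can finish in the order J7, J6, J5, J9, J8, J2, J1, J3.
Step-by-step check:
  run J7 (it waits on nothing); releases lock-i and lock-e
  run J6 (it waits on nothing); releases lock-c and lock-k
  run J5 (all its waits — lock-e — are resolved); releases lock-f
  run J9 (it waits on nothing); releases lock-t and lock-m
  run J8 (it waits on nothing); releases lock-r and lock-a
  run J2 (it waits on nothing); releases lock-g and lock-q
  run J1 (all its waits — lock-f and lock-e — are resolved); releases lock-j
  run J3 (all its waits — lock-i, lock-f, lock-c, lock-t, lock-a, lock-j and lock-q — are resolved); releases lock-l


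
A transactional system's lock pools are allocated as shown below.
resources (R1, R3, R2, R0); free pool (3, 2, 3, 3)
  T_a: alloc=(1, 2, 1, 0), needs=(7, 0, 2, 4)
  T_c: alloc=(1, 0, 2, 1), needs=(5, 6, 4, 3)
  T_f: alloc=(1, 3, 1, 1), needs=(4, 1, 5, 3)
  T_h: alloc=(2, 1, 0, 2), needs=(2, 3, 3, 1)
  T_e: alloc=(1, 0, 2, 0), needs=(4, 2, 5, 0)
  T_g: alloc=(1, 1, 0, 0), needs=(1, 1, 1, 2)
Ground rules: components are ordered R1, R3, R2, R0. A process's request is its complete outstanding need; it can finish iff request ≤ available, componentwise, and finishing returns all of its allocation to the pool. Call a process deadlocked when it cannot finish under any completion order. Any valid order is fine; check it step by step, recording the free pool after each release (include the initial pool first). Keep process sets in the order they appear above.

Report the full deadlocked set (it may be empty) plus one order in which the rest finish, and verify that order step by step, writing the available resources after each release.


Deadlocked set: T_a, T_c, T_f and T_e.
Key observation: after T_g, T_h the pool peaks at (6, 4, 3, 5), and each blocked process is short somewhere: T_a on R1; T_c on R3, R2; T_f on R2; T_e on R2.
The rest can finish in the order T_g, T_h. Walking it through:
  pool = (3, 2, 3, 3)
  run T_g (needs (1, 1, 1, 2), free (3, 2, 3, 3)); after release of (1, 1, 0, 0) the pool is (4, 3, 3, 3)
  run T_h (needs (2, 3, 3, 1), free (4, 3, 3, 3)); after release of (2, 1, 0, 2) the pool is (6, 4, 3, 5)
The blocked processes can never fit:
  T_a still needs (7, 0, 2, 4) but only (6, 4, 3, 5) is free — short on R1
  T_c still needs (5, 6, 4, 3) but only (6, 4, 3, 5) is free — short on R3 and R2
  T_f still needs (4, 1, 5, 3) but only (6, 4, 3, 5) is free — short on R2
  T_e still needs (4, 2, 5, 0) but only (6, 4, 3, 5) is free — short on R2


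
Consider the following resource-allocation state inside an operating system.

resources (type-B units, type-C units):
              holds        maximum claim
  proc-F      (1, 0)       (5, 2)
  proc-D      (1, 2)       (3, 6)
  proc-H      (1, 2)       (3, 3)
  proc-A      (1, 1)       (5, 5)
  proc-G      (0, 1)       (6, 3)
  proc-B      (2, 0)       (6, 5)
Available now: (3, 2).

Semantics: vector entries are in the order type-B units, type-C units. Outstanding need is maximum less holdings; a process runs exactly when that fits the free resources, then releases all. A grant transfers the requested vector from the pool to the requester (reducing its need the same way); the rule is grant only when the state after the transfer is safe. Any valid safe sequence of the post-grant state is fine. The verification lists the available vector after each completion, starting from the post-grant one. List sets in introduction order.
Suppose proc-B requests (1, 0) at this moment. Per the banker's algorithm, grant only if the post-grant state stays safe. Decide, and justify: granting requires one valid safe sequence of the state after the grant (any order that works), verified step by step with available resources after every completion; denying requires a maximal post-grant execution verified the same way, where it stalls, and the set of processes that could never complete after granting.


GRANT — the state after the grant stays safe, e.g. via proc-H, proc-D, proc-F, proc-B, proc-G, proc-A.
Key observation: even at the reduced pool (2, 2), proc-H fits immediately, so safety survives the grant.
Step-by-step check of the post-grant state:
  pool = (2, 2)
  proc-H: need (2, 1) fits (2, 2); releases (1, 2), pool now (3, 4)
  proc-D: need (2, 4) fits (3, 4); releases (1, 2), pool now (4, 6)
  proc-F: need (4, 2) fits (4, 6); releases (1, 0), pool now (5, 6)
  proc-B: need (3, 5) fits (5, 6); releases (3, 0), pool now (8, 6)
  proc-G: need (6, 2) fits (8, 6); releases (0, 1), pool now (8, 7)
  proc-A: need (4, 4) fits (8, 7); releases (1, 1), pool now (9, 8)


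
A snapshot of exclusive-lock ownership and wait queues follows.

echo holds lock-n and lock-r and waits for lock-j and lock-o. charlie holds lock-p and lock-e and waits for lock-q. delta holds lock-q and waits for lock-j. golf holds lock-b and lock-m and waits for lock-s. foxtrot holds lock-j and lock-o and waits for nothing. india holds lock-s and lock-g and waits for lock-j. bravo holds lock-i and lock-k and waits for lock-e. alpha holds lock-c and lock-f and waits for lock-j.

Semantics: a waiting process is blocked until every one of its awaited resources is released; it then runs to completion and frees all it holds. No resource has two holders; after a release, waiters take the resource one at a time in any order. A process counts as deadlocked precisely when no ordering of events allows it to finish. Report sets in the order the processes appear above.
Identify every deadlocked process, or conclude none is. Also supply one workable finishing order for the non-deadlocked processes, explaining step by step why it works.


No process is deadlocked.
Key observation: there is no circular wait here — follow any chain and it reaches a process that is free to run now.
A valid finishing order for the others: foxtrot, delta, india, charlie, echo, bravo, alpha, golf.
Verifying each step:
  run foxtrot (it waits on nothing); releases lock-j and lock-o
  delta: everything it awaited (lock-j) is free; runs, freeing lock-q
  india: everything it awaited (lock-j) is free; runs, freeing lock-s and lock-g
  charlie: everything it awaited (lock-q) is free; runs, freeing lock-p and lock-e
  echo: everything it awaited (lock-j and lock-o) is free; runs, freeing lock-n and lock-r
  bravo: everything it awaited (lock-e) is free; runs, freeing lock-i and lock-k
  alpha: everything it awaited (lock-j) is free; runs, freeing lock-c and lock-f
  golf: everything it awaited (lock-s) is free; runs, freeing lock-b and lock-m


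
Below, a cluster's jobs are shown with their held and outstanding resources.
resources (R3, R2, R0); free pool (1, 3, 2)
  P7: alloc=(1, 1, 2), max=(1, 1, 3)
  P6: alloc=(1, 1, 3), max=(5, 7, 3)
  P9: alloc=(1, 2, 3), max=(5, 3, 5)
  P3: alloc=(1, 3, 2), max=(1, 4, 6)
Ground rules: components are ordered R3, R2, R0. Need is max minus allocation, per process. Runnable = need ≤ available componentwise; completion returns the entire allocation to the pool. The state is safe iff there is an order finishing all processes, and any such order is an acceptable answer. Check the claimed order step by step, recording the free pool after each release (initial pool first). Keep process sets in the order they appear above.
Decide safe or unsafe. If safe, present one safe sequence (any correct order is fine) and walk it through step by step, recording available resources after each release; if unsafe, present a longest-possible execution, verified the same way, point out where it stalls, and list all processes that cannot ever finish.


The state is UNSAFE.
Key observation: after P7, P3 complete, (3, 7, 6) is the best the pool ever gets, yet each leftover process wants more R3.
Going as far as possible: P7, P3; after that, nothing fits. Walking it through:
  pool = (1, 3, 2)
  P7: need (0, 0, 1) fits (1, 3, 2); releases (1, 1, 2), pool now (2, 4, 4)
  P3: need (0, 1, 4) fits (2, 4, 4); releases (1, 3, 2), pool now (3, 7, 6)
  P6 still needs (4, 6, 0) but only (3, 7, 6) is free — short on R3
  P9 still needs (4, 1, 2) but only (3, 7, 6) is free — short on R3
Processes that can never finish: P6 and P9.


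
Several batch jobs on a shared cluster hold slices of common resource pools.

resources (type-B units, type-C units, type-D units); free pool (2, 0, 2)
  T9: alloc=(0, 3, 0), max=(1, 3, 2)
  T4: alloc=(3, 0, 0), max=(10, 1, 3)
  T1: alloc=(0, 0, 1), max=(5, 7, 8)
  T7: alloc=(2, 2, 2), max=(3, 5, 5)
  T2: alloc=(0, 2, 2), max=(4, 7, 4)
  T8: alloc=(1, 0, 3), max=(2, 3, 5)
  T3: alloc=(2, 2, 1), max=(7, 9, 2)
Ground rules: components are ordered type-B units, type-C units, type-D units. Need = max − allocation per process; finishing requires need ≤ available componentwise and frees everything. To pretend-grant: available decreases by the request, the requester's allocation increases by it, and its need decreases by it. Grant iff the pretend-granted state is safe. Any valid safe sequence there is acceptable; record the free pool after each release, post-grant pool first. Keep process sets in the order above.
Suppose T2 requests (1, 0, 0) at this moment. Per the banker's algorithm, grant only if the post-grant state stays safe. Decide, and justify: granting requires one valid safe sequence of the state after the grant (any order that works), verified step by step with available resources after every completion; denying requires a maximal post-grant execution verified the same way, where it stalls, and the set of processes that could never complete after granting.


GRANT. The post-grant state is safe; one safe sequence: T9, T8, T7, T2, T3, T4, T1.
Key observation: even at the reduced pool (1, 0, 2), T9 fits immediately, so safety survives the grant.
Check on the post-grant state, step by step:
  pool = (1, 0, 2)
  T9: need (1, 0, 2) fits (1, 0, 2); releases (0, 3, 0), pool now (1, 3, 2)
  T8: need (1, 3, 2) fits (1, 3, 2); releases (1, 0, 3), pool now (2, 3, 5)
  T7: need (1, 3, 3) fits (2, 3, 5); releases (2, 2, 2), pool now (4, 5, 7)
  T2: need (3, 5, 2) fits (4, 5, 7); releases (1, 2, 2), pool now (5, 7, 9)
  T3: need (5, 7, 1) fits (5, 7, 9); releases (2, 2, 1), pool now (7, 9, 10)
  T4: need (7, 1, 3) fits (7, 9, 10); releases (3, 0, 0), pool now (10, 9, 10)
  T1: need (5, 7, 7) fits (10, 9, 10); releases (0, 0, 1), pool now (10, 9, 11)


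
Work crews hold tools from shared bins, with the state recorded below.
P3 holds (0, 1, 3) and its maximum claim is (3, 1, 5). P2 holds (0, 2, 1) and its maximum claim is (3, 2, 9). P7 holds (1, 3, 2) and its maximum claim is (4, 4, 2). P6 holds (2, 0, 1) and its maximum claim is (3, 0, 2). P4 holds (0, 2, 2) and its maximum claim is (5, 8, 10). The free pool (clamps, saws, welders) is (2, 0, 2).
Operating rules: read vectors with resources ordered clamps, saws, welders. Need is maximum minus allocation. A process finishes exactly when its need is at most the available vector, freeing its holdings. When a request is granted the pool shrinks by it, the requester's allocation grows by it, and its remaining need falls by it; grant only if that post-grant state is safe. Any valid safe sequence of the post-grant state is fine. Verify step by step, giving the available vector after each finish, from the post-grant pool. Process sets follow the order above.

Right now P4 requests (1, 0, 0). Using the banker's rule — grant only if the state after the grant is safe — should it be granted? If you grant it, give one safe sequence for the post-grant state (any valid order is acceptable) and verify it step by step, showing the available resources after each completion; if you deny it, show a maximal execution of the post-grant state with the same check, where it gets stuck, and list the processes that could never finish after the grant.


GRANT: granting preserves safety; a valid post-grant sequence is P6, P3, P7, P2, P4.
Key observation: the transfer keeps a workable pool ((1, 0, 2)); P6 starts the safe sequence.
Step-by-step check of the post-grant state:
  pool = (1, 0, 2)
  P6: need (1, 0, 1) fits (1, 0, 2); releases (2, 0, 1), pool now (3, 0, 3)
  P3: need (3, 0, 2) fits (3, 0, 3); releases (0, 1, 3), pool now (3, 1, 6)
  P7: need (3, 1, 0) fits (3, 1, 6); releases (1, 3, 2), pool now (4, 4, 8)
  P2: need (3, 0, 8) fits (4, 4, 8); releases (0, 2, 1), pool now (4, 6, 9)
  P4: need (4, 6, 8) fits (4, 6, 9); releases (1, 2, 2), pool now (5, 8, 11)


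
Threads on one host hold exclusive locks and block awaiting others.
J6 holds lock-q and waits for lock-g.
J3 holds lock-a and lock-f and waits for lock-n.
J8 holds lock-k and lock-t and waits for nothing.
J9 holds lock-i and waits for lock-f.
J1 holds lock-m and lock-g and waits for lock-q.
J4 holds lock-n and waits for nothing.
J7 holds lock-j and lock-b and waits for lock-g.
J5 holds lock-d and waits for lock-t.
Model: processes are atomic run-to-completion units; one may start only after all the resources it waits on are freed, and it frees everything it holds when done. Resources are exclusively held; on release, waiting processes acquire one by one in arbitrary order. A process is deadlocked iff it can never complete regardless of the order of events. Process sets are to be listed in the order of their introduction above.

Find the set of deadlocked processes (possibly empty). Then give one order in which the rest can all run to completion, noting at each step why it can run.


The deadlocked set is J6, J1 and J7.
Key observation: the loop J6 -> J1 -> J6 blocks itself forever; J7 waits into the deadlock from upstream.
A valid finishing order for the others: J4, J8, J3, J9, J5.
Check, step by step:
  J4 waits on nothing -> runs at once and releases lock-n
  J8 waits on nothing -> runs at once and releases lock-k and lock-t
  run J3 (all its waits — lock-n — are resolved); releases lock-a and lock-f
  run J9 (all its waits — lock-f — are resolved); releases lock-i
  run J5 (all its waits — lock-t — are resolved); releases lock-d


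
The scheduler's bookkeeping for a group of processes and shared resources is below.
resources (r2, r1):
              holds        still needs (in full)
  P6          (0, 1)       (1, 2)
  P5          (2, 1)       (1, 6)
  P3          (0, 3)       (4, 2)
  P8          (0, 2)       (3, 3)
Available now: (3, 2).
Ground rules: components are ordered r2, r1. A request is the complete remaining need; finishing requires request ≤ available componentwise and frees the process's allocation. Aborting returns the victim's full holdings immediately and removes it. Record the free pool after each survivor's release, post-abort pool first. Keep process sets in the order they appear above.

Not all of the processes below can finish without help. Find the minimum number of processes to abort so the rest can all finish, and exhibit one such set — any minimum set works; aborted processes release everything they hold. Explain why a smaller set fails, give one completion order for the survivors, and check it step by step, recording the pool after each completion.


The answer: abort P3.
Key observation: P5 was stuck for good until P3 gave back (0, 3); in the order shown it finishes at step 3.
No smaller set exists: with zero aborts the deadlock remains.
The survivors complete as P6, P8, P5. Step-by-step check (starting from the post-abort pool):
  pool = (3, 5)
  run P6 (needs (1, 2), free (3, 5)); after release of (0, 1) the pool is (3, 6)
  run P8 (needs (3, 3), free (3, 6)); after release of (0, 2) the pool is (3, 8)
  run P5 (needs (1, 6), free (3, 8)); after release of (2, 1) the pool is (5, 9)


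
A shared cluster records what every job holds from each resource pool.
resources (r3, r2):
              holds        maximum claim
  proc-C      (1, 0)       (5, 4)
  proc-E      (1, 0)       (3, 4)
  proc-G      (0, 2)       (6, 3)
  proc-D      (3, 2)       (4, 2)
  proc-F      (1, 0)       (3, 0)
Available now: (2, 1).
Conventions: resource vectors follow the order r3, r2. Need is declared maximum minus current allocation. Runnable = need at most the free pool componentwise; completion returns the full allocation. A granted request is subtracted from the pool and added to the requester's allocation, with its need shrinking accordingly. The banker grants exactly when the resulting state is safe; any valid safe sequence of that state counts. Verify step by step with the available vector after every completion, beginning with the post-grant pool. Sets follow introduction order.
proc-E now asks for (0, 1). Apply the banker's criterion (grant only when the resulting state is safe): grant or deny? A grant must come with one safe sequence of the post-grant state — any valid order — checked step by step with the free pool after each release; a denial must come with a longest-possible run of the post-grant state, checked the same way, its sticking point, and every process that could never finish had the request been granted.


GRANT. The post-grant state is safe; one safe sequence: proc-F, proc-D, proc-G, proc-C, proc-E.
Key observation: after the grant the pool drops to (2, 0), which still lets proc-F finish first and unwind the rest.
Check on the post-grant state, step by step:
  pool = (2, 0)
  proc-F needs (2, 0) <= (2, 0) -> finishes; pool += (1, 0) = (3, 0)
  proc-D needs (1, 0) <= (3, 0) -> finishes; pool += (3, 2) = (6, 2)
  proc-G needs (6, 1) <= (6, 2) -> finishes; pool += (0, 2) = (6, 4)
  proc-C needs (4, 4) <= (6, 4) -> finishes; pool += (1, 0) = (7, 4)
  proc-E needs (2, 3) <= (7, 4) -> finishes; pool += (1, 1) = (8, 5)


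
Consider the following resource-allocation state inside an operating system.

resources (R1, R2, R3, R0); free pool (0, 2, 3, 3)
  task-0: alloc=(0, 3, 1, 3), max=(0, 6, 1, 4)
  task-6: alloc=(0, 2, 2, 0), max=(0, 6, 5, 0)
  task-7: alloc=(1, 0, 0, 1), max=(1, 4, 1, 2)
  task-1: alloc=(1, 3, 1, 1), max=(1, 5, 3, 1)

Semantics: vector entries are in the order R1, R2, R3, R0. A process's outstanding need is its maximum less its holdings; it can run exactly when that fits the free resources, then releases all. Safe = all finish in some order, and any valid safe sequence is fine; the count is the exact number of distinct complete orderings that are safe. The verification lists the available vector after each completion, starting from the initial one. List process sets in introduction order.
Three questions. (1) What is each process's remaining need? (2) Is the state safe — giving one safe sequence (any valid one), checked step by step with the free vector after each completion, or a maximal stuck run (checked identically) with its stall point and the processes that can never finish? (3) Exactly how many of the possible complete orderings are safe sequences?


(1) Outstanding need per process (order R1, R2, R3, R0):
  task-0: (0, 3, 0, 1)
  task-6: (0, 4, 3, 0)
  task-7: (0, 4, 1, 1)
  task-1: (0, 2, 2, 0)
(2) SAFE — a valid safe sequence is task-1, task-7, task-0, task-6.
Key observation: task-1 marks the first exact bind of the order: its need (0, 2, 2, 0) fits the free (0, 2, 3, 3) with zero slack on a requested resource.
Step-by-step check:
  pool = (0, 2, 3, 3)
  task-1 needs (0, 2, 2, 0) <= (0, 2, 3, 3) -> finishes; pool += (1, 3, 1, 1) = (1, 5, 4, 4)
  task-7 needs (0, 4, 1, 1) <= (1, 5, 4, 4) -> finishes; pool += (1, 0, 0, 1) = (2, 5, 4, 5)
  task-0 needs (0, 3, 0, 1) <= (2, 5, 4, 5) -> finishes; pool += (0, 3, 1, 3) = (2, 8, 5, 8)
  task-6 needs (0, 4, 3, 0) <= (2, 8, 5, 8) -> finishes; pool += (0, 2, 2, 0) = (2, 10, 7, 8)
(3) Precisely 6 of the possible complete orderings are safe sequences.


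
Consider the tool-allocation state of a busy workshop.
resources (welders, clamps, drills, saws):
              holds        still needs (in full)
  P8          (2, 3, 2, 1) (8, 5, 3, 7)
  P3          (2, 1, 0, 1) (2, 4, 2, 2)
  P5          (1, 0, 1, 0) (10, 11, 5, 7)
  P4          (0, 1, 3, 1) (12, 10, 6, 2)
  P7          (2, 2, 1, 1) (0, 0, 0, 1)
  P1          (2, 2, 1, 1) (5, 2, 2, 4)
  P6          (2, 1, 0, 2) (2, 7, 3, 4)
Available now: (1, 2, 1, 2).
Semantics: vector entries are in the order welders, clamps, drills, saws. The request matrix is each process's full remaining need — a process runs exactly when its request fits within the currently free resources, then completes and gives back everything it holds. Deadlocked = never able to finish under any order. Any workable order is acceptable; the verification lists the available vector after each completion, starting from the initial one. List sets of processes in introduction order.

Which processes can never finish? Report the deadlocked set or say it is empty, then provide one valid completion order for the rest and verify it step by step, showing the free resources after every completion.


No process is deadlocked.
Key observation: there is always a runnable process — P7 first — so the state unwinds completely.
A valid finishing order for the others: P7, P3, P1, P6, P8, P5, P4. Check, step by step:
  pool = (1, 2, 1, 2)
  P7: need (0, 0, 0, 1) fits (1, 2, 1, 2); releases (2, 2, 1, 1), pool now (3, 4, 2, 3)
  P3: need (2, 4, 2, 2) fits (3, 4, 2, 3); releases (2, 1, 0, 1), pool now (5, 5, 2, 4)
  P1: need (5, 2, 2, 4) fits (5, 5, 2, 4); releases (2, 2, 1, 1), pool now (7, 7, 3, 5)
  P6: need (2, 7, 3, 4) fits (7, 7, 3, 5); releases (2, 1, 0, 2), pool now (9, 8, 3, 7)
  P8: need (8, 5, 3, 7) fits (9, 8, 3, 7); releases (2, 3, 2, 1), pool now (11, 11, 5, 8)
  P5: need (10, 11, 5, 7) fits (11, 11, 5, 8); releases (1, 0, 1, 0), pool now (12, 11, 6, 8)
  P4: need (12, 10, 6, 2) fits (12, 11, 6, 8); releases (0, 1, 3, 1), pool now (12, 12, 9, 9)


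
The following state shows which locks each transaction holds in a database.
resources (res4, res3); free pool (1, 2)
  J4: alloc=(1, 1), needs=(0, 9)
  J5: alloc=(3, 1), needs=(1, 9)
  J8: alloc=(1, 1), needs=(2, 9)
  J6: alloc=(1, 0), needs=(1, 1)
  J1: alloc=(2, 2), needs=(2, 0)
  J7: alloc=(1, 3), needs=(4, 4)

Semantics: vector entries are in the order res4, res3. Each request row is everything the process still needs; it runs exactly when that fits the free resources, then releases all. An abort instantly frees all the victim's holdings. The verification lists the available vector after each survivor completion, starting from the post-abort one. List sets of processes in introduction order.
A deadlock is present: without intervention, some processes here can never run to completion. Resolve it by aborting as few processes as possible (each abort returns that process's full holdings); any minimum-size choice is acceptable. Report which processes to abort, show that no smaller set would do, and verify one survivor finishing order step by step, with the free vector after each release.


The answer: abort J4 and J5.
Key observation: J8 was stuck for good until J4 and J5 gave back (4, 2); in the order shown it finishes at step 4.
Why nothing smaller works — every single abort fails: J4 alone leaves J5 blocked (short on res3); J5 alone leaves J4 blocked (short on res3); J8 alone leaves J4 blocked (short on res3); J6 alone leaves J4 blocked (short on res3); J1 alone leaves J4 blocked (short on res3); J7 alone leaves J4 blocked (short on res3).
The survivors complete as J6, J1, J7, J8. Check, step by step (starting from the post-abort pool):
  pool = (5, 4)
  J6: need (1, 1) fits (5, 4); releases (1, 0), pool now (6, 4)
  J1: need (2, 0) fits (6, 4); releases (2, 2), pool now (8, 6)
  J7: need (4, 4) fits (8, 6); releases (1, 3), pool now (9, 9)
  J8: need (2, 9) fits (9, 9); releases (1, 1), pool now (10, 10)


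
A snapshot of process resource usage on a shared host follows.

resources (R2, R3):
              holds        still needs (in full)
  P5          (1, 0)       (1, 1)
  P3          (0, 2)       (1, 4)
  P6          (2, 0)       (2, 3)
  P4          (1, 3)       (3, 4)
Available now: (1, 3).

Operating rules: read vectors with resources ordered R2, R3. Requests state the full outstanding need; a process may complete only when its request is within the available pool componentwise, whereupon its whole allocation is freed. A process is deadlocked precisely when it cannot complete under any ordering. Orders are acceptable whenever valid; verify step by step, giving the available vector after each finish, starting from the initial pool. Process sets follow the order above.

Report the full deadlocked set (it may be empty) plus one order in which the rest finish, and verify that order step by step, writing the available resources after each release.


Deadlocked: P3 and P4.
Key observation: no order helps: past P5, P6, the free pool tops out at (4, 3), below what each blocked process needs in R3.
The rest can finish in the order P5, P6. Step-by-step check:
  pool = (1, 3)
  run P5 (needs (1, 1), free (1, 3)); after release of (1, 0) the pool is (2, 3)
  run P6 (needs (2, 3), free (2, 3)); after release of (2, 0) the pool is (4, 3)
The blocked processes can never fit:
  P3 still needs (1, 4) but only (4, 3) is free — short on R3
  P4 still needs (3, 4) but only (4, 3) is free — short on R3


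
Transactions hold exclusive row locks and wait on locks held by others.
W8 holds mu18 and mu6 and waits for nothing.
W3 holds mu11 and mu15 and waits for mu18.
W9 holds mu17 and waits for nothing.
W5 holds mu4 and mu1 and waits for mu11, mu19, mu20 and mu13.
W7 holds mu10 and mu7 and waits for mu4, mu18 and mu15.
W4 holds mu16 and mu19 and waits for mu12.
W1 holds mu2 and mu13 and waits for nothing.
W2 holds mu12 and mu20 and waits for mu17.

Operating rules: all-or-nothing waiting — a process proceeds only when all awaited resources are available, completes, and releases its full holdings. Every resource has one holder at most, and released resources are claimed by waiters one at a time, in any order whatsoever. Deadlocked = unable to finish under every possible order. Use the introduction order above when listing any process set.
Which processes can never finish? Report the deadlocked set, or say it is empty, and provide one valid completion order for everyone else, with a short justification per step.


No process is deadlocked.
Key observation: although several processes wait, no cycle exists — each chain bottoms out at a free runner.
One completion order for the rest: W9, W2, W8, W1, W3, W4, W5, W7.
Check, step by step:
  W9: no waits; runs immediately, freeing mu17
  W2: everything it awaited (mu17) is free; runs, freeing mu12 and mu20
  W8: no waits; runs immediately, freeing mu18 and mu6
  W1: no waits; runs immediately, freeing mu2 and mu13
  W3: everything it awaited (mu18) is free; runs, freeing mu11 and mu15
  W4: everything it awaited (mu12) is free; runs, freeing mu16 and mu19
  W5: everything it awaited (mu11, mu19, mu20 and mu13) is free; runs, freeing mu4 and mu1
  W7: everything it awaited (mu4, mu18 and mu15) is free; runs, freeing mu10 and mu7


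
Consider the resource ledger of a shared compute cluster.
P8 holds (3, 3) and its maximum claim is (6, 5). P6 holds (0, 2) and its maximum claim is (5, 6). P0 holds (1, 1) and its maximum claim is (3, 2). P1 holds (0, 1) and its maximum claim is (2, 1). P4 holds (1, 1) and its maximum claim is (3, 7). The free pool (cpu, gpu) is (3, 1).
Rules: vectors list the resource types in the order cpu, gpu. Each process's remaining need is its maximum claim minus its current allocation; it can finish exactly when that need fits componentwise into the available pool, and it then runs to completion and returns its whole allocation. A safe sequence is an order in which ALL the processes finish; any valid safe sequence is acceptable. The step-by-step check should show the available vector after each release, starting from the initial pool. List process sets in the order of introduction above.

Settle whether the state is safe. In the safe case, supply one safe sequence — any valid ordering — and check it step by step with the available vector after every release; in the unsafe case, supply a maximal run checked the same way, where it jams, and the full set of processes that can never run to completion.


SAFE — a valid safe sequence is P1, P8, P0, P6, P4.
Key observation: P8 marks the first exact bind of the order: its need (3, 2) fits the free (3, 2) with zero slack on a requested resource.
Verifying each step:
  pool = (3, 1)
  run P1 (needs (2, 0), free (3, 1)); after release of (0, 1) the pool is (3, 2)
  run P8 (needs (3, 2), free (3, 2)); after release of (3, 3) the pool is (6, 5)
  run P0 (needs (2, 1), free (6, 5)); after release of (1, 1) the pool is (7, 6)
  run P6 (needs (5, 4), free (7, 6)); after release of (0, 2) the pool is (7, 8)
  run P4 (needs (2, 6), free (7, 8)); after release of (1, 1) the pool is (8, 9)
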